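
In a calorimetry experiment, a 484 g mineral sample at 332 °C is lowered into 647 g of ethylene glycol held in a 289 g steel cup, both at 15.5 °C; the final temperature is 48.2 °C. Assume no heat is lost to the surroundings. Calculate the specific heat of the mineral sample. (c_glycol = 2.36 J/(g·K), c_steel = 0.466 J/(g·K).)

c ≈ 0.396 J/(g·K)

Net heat exchanged in the isolated system is zero:
484×c×(48.2 − 332) + 647×2.36×(48.2 − 15.5) + 289×0.466×(48.2 − 15.5) = 0
-137359 c = -54334
c = -54334/-137359 ≈ 0.3956 J/(g·K)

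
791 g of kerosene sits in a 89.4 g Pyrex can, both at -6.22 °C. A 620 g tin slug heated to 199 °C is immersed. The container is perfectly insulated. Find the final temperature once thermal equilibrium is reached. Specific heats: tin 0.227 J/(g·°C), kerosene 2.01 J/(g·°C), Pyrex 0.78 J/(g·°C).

T_f ≈ 9.8 °C

Net heat exchanged in the isolated system is zero:
620*0.227*(T − 199) + 791*2.01*(T − (-6.22)) + 89.4*0.78*(T − (-6.22)) = 0
1800.4 T = 17684
T = 17684/1800.4 ≈ 9.82 °C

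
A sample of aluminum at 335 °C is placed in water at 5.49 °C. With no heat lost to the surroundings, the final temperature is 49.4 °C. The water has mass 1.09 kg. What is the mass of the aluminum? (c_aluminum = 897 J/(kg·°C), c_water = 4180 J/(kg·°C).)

m ≈ 0.781 kg

Let T be the final temperature. ΣQ_i = 0:
m×897×(49.4 − 335) + 1.09×4180×(49.4 − 5.49) = 0
-256183 m = -200063
m = -200063/-256183 ≈ 0.7809 kg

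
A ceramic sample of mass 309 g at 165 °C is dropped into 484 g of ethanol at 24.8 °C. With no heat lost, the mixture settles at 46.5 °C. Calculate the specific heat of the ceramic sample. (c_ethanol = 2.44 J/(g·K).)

c ≈ 0.7 J/(g·K)

Energy conservation, ΣQ = 0:
309×c×(46.5 − 165) + 484×2.44×(46.5 − 24.8) = 0
-36616 c = -25627
c = -25627/-36616 ≈ 0.6999 J/(g·K)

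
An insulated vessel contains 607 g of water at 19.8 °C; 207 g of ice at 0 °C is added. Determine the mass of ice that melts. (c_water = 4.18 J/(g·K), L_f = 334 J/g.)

Cooling the water to 0 °C releases 607×4.18×19.8 = 50238 J.
Fully melting the ice requires m_ice L_f = 207×334 = 69138 J.
50238 J < 69138 J, so only part of the ice melts and the system sits at 0 °C.
Mass melted = 50238/334 ≈ 150.4 g.

m_melted ≈ 150 g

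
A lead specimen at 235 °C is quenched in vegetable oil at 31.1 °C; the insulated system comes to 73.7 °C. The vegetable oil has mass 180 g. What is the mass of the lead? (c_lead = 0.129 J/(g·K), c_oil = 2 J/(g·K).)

Setting the total heat transfer to zero:
m·0.129·(73.7 − 235) + 180·2·(73.7 − 31.1) = 0
-20.81 m = -15336
m = -15336/-20.81 ≈ 737 g

m ≈ 737 g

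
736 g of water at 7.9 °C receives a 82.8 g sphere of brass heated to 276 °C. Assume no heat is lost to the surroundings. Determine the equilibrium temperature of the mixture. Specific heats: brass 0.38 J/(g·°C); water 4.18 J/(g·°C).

T_f ≈ 10.6 °C

T_f is the heat-capacity-weighted average of the initial temperatures:
T_f = (31.46*276 + 3076.5*7.9) / (31.46 + 3076.5)
    = 32988 / 3107.9 ≈ 10.61 °C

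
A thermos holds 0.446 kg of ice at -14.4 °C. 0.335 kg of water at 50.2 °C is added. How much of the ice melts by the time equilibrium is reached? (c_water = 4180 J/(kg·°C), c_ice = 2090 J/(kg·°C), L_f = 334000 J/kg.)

Water can give up m c ΔT = 0.335×4180×50.2 = 70295 J before reaching 0 °C.
Of that, 0.446×2090×14.4 = 13423 J goes to bring the ice to 0 °C, leaving 56872 J.
Fully melting the ice requires m_ice L_f = 0.446×334000 = 148964 J.
Since 56872 < 148964 J, not all the ice melts; equilibrium is at 0 °C.
m_melt = 56872 / L_f = 0.1703 kg.

m_melted ≈ 0.17 kg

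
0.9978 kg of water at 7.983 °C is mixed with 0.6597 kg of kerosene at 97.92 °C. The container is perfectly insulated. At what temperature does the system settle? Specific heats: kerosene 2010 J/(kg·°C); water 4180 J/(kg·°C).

T_f ≈ 29.7 °C

Set heat shed by the hot body equal to heat absorbed by the cold body:
0.6597×2010×(97.92 − T) = 0.9978×4180×(T − 7.983)
1326(97.92 − T) = 4170.8(T − 7.983)
5496.8 T = 163137  ⇒  T ≈ 29.68 °C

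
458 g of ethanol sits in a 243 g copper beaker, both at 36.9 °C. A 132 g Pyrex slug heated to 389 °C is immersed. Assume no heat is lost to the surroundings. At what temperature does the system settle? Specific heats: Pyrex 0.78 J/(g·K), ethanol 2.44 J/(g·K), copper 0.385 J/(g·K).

Setting the total heat transfer to zero:
132·0.78·(T − 389) + 458·2.44·(T − 36.9) + 243·0.385·(T − 36.9) = 0
102.96(T − 389) + 1117.5(T − 36.9) + 93.56(T − 36.9) = 0
1314 T = 84740
T = 84740 / 1314 = 64.5 °C

T_f ≈ 64.5 °C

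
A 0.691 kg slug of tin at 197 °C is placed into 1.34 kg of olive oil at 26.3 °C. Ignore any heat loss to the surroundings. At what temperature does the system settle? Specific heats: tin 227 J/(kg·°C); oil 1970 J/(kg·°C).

T_f ≈ 35.9 °C

Set heat shed by the hot body equal to heat absorbed by the cold body:
0.691·227·(197 − T) = 1.34·1970·(T − 26.3)
156.86(197 − T) = 2639.8(T − 26.3)
2796.7 T = 100328  ⇒  T ≈ 35.87 °C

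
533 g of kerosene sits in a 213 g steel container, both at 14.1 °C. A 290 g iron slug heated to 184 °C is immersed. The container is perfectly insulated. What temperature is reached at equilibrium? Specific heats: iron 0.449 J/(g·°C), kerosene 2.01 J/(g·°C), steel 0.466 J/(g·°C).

T_f ≈ 31.1 °C

T_f = Σ m_i c_i T_i / Σ m_i c_i:
T_f = (130.21*184 + 1071.3*14.1 + 99.26*14.1) / (130.21 + 1071.3 + 99.26)
    = 40464 / 1300.8 ≈ 31.11 °C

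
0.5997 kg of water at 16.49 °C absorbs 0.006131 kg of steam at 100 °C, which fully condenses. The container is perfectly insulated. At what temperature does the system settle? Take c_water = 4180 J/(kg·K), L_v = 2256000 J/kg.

Taking heat into each body as positive, Σ m c ΔT = 0:
steam→water at 100 °C releases m L_v = 0.006131×2256000 = 13832; condensate cools 100→T: 0.006131×4180×(T − 100) = 25.63(T − 100); original water: 2506.7(T − 16.49)
2532.4 T = 13832 + 2562.8 + 41336 = 57731
T ≈ 22.80 °C, under the boiling point, so the assumption holds.

T_f ≈ 22.8 °C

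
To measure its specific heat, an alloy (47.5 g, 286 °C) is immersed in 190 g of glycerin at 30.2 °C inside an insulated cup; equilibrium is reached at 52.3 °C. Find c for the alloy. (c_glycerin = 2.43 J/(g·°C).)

c ≈ 0.919 J/(g·°C)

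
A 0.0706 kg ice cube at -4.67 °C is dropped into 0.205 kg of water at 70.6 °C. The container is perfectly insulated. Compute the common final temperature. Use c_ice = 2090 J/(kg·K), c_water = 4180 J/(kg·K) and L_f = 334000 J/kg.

T_f ≈ 31.4 °C

Sum of m c ΔT and latent-heat terms is zero:
warm ice to 0 °C: 0.0706×2090×(0 − (-4.67)) = 689.08
  latent heat to melt: 0.0706×334000 = 23580
  warm the meltwater: 295.11 T
  water cools: 0.205×4180×(T − 70.6) = 856.9(T − 70.6)
1152 T = 60497 − 24269 = 36228
T ≈ 31.45 °C. Since T > 0 °C, the all-ice-melts assumption holds.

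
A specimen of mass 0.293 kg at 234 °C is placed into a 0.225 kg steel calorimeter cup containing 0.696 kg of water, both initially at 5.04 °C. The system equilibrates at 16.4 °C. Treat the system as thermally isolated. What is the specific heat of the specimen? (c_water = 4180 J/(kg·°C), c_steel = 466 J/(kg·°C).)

c ≈ 537 J/(kg·°C)

Conservation of energy gives ΣQ = 0:
0.293·c·(16.4 − 234) + 0.696·4180·(16.4 − 5.04) + 0.225·466·(16.4 − 5.04) = 0
-63.76 c = -34241
c = -34241/-63.76 ≈ 537 J/(kg·°C)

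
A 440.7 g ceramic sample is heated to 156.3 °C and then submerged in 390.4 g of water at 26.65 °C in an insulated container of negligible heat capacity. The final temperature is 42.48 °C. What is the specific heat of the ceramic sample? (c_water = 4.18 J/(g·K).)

c ≈ 0.515 J/(g·K)

Heat lost by the ceramic sample = heat gained by the water:
440.7×c×(156.3 − 42.48) = 390.4×4.18×(42.48 − 26.65)
50160 c = 25833  ⇒  c ≈ 0.515 J/(g·K)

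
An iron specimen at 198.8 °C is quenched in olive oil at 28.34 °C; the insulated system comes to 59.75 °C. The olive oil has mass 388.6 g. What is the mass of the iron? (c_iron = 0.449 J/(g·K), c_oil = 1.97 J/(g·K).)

m ≈ 385 g

Heat lost by the iron = heat gained by the oil:
m×0.449×(198.8 − 59.75) = 388.6×1.97×(59.75 − 28.34)
62.43 m = 24046  ⇒  m ≈ 385.1 g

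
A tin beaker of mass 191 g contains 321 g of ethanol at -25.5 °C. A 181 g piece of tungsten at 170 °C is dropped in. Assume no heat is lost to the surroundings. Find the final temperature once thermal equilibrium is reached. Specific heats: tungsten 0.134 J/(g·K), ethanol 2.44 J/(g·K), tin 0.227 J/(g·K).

T_f ≈ -19.9 °C

Heat gained plus heat lost sum to zero:
181×0.134×(T − 170) + 321×2.44×(T − (-25.5)) + 191×0.227×(T − (-25.5)) = 0
24.25(T − 170) + 783.24(T − (-25.5)) + 43.36(T − (-25.5)) = 0
(24.25 + 783.24 + 43.36) T = 24.25×170 + 783.24×(-25.5) + 43.36×(-25.5)
T = -16955/850.85 ≈ -19.93 °C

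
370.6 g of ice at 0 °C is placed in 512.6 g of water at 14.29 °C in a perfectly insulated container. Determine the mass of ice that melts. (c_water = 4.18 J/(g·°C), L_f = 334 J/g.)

Heat available from the water dropping to 0 °C: 512.6×4.18×14.29 = 30619 J.
Melting all 370.6 g of ice would need 370.6×334 = 123780 J.
30619 J < 123780 J, so only part of the ice melts and the system sits at 0 °C.
m_melt = 30619 / L_f = 91.67 g.

m_melted ≈ 91.7 g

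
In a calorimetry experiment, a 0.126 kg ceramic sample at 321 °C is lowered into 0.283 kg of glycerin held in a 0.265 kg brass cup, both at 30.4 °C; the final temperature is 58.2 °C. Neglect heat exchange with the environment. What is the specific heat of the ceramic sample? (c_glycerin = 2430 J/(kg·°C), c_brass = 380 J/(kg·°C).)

Heat gained plus heat lost sum to zero:
0.126×c×(58.2 − 321) + 0.283×2430×(58.2 − 30.4) + 0.265×380×(58.2 − 30.4) = 0
-33.11 c = -21917
c = -21917/-33.11 ≈ 661.9 J/(kg·°C)

c ≈ 662 J/(kg·°C)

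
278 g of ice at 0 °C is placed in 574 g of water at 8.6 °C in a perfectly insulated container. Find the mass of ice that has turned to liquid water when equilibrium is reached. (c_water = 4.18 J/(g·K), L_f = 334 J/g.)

Water can give up m c ΔT = 574×4.18×8.6 = 20634 J before reaching 0 °C.
Melting all 278 g of ice would need 278×334 = 92852 J.
20634 J < 92852 J, so only part of the ice melts and the system sits at 0 °C.
Mass melted = 20634/334 ≈ 61.78 g.

m_melted ≈ 61.8 g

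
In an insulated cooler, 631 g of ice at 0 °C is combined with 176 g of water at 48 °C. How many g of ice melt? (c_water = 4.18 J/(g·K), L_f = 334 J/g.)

m_melted ≈ 106 g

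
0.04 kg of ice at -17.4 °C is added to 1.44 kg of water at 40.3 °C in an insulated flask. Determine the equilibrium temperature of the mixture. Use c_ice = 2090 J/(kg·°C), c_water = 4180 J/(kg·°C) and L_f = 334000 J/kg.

Energy balance with sensible and latent terms:
ice -17.4→0 °C: 0.04·2090·17.4 = 1454.6
  latent heat to melt: 0.04·334000 = 13360
  warm the meltwater: 167.2 T
  water cools: 1.44·4180·(T − 40.3) = 6019.2(T − 40.3)
6186.4 T = 242574 − 14815 = 227759
T ≈ 36.82 °C (positive, so assuming full melt was valid).

T_f ≈ 36.8 °C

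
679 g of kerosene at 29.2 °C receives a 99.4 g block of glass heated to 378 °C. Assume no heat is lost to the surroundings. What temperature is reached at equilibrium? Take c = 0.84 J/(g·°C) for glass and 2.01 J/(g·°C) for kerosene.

T_f ≈ 49.3 °C

Set heat shed by the hot body equal to heat absorbed by the cold body:
99.4×0.84×(378 − T) = 679×2.01×(T − 29.2)
83.5(378 − T) = 1364.8(T − 29.2)
1448.3 T = 71413  ⇒  T ≈ 49.31 °C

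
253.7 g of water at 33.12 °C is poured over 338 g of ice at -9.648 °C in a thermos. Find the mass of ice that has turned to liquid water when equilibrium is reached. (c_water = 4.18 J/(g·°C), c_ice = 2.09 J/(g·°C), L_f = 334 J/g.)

m_melted ≈ 84.8 g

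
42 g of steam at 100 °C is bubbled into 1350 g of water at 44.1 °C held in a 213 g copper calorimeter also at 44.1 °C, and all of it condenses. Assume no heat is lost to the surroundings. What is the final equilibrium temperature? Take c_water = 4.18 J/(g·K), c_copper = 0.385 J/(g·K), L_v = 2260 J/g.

T_f ≈ 61.8 °C

Heat gained plus heat lost sum to zero:
condense steam: −42×2260 = −94920; condensate cools 100→T: 42×4.18×(T − 100) = 175.56(T − 100); original water: 5643(T − 44.1); cup: 82(T − 44.1)
5900.6 T = 94920 + 17556 + 252473 = 364949
T ≈ 61.85 °C — below 100 °C, confirming all the steam condensed.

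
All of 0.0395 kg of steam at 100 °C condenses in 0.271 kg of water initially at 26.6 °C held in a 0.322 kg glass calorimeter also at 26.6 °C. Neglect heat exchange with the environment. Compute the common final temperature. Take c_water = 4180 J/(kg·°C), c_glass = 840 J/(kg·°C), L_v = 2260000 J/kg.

T_f ≈ 91.2 °C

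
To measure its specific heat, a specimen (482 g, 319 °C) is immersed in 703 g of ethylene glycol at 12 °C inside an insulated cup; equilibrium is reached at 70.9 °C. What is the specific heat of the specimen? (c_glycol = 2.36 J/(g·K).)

c ≈ 0.817 J/(g·K)

Heat lost by the specimen = heat gained by the glycol:
482×c×(319 − 70.9) = 703×2.36×(70.9 − 12)
119584 c = 97720  ⇒  c ≈ 0.8172 J/(g·K)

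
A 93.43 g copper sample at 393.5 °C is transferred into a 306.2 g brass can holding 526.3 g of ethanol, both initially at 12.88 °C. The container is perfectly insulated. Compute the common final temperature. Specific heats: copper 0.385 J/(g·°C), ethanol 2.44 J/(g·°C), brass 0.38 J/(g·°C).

Heat gained plus heat lost sum to zero:
93.43×0.385×(T − 393.5) + 526.3×2.44×(T − 12.88) + 306.2×0.38×(T − 12.88) = 0
1436.5 T = 32193
T ≈ 22.41 °C

T_f ≈ 22.4 °C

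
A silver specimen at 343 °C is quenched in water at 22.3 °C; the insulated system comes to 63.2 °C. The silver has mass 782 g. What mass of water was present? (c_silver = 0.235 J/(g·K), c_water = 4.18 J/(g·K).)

Energy conservation, ΣQ = 0:
782·0.235·(63.2 − 343) + m·4.18·(63.2 − 22.3) = 0
170.96 m = 51419
m = 51419/170.96 ≈ 300.8 g

m ≈ 301 g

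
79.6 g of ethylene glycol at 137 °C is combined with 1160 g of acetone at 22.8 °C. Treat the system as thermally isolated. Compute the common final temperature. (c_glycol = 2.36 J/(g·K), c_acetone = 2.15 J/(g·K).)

T_f ≈ 30.8 °C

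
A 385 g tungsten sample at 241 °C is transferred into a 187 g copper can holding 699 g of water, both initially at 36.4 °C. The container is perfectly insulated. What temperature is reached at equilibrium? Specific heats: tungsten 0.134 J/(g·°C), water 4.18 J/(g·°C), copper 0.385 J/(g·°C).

Let T be the final temperature. ΣQ_i = 0:
385×0.134×(T − 241) + 699×4.18×(T − 36.4) + 187×0.385×(T − 36.4) = 0
(51.59 + 2921.8 + 72) T = 51.59×241 + 2921.8×36.4 + 72×36.4
T = 121408 / 3045.4 = 39.9 °C

T_f ≈ 39.9 °C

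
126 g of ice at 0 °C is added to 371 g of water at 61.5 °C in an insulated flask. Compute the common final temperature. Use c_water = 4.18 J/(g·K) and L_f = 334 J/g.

T_f ≈ 25.7 °C

Sum of m c ΔT and latent-heat terms is zero:
melt ice: 126·334 = 42084; warm the meltwater: 526.68 T; water cools: 371·4.18·(T − 61.5) = 1550.8(T − 61.5)
2077.5 T = 95373 − 42084 = 53289
T ≈ 25.65 °C (positive, so assuming full melt was valid).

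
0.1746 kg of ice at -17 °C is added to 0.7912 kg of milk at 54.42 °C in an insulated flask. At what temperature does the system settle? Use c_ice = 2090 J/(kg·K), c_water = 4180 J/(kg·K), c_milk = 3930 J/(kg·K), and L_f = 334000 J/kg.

T_f ≈ 27.3 °C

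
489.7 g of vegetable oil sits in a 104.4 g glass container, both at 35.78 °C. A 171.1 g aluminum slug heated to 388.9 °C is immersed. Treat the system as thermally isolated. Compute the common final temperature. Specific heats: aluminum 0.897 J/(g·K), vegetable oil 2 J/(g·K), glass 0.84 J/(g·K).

With ΣQ=0 the equilibrium temperature is the m·c-weighted mean:
T_f = (153.48·388.9 + 979.4·35.78 + 87.7·35.78) / (153.48 + 979.4 + 87.7)
    = 97868 / 1220.6 ≈ 80.18 °C

T_f ≈ 80.2 °C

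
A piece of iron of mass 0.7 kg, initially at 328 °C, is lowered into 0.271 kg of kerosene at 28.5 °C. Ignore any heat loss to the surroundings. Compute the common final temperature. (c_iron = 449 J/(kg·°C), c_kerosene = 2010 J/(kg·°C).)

Taking heat into each body as positive, Σ m c ΔT = 0:
0.7*449*(T − 328) + 0.271*2010*(T − 28.5) = 0
314.3(T − 328) + 544.71(T − 28.5) = 0
859.01 T = 118615
T ≈ 138.08 °C

T_f ≈ 138.1 °C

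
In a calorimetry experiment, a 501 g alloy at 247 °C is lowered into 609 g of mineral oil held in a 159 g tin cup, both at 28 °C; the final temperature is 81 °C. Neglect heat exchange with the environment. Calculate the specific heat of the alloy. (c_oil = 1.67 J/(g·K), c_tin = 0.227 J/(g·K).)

c ≈ 0.671 J/(g·K)

Conservation of energy gives ΣQ = 0:
501×c×(81 − 247) + 609×1.67×(81 − 28) + 159×0.227×(81 − 28) = 0
-83166 c = -55816
c = -55816/-83166 ≈ 0.6711 J/(g·K)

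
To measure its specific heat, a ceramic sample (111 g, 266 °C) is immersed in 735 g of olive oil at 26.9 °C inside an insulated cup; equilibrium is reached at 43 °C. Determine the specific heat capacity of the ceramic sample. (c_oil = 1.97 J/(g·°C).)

c ≈ 0.942 J/(g·°C)

Conservation of energy gives ΣQ = 0:
111×c×(43 − 266) + 735×1.97×(43 − 26.9) = 0
-24753 c = -23312
c = -23312/-24753 ≈ 0.9418 J/(g·°C)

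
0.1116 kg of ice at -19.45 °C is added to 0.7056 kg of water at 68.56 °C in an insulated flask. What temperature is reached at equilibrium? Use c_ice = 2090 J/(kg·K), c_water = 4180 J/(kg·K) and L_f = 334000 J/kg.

Taking heat into each body as positive, Σ m c ΔT = 0:
ice -19.45→0 °C: 0.1116·2090·19.45 = 4536.6; fusion: m_ice L_f = 0.1116·334000 = 37274; warm the meltwater: 466.49 T; water cools: 0.7056·4180·(T − 68.56) = 2949.4(T − 68.56)
3415.9 T = 202211 − 41811 = 160400
T ≈ 46.96 °C — above 0 °C, consistent with complete melting.

T_f ≈ 47.0 °C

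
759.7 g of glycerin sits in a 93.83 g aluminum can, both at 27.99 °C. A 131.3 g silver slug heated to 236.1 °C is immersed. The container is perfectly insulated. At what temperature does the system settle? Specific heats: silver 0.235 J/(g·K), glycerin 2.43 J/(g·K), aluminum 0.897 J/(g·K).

Net heat exchanged in the isolated system is zero:
131.3*0.235*(T − 236.1) + 759.7*2.43*(T − 27.99) + 93.83*0.897*(T − 27.99) = 0
30.86(T − 236.1) + 1846.1(T − 27.99) + 84.17(T − 27.99) = 0
1961.1 T = 61312
T ≈ 31.26 °C

T_f ≈ 31.3 °C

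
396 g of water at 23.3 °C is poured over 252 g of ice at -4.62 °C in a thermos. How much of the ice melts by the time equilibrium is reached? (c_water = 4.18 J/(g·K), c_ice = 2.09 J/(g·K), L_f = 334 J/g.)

m_melted ≈ 108 g

Heat available from the water dropping to 0 °C: 396×4.18×23.3 = 38568 J.
Warming the ice to 0 °C takes 252×2.09×4.62 = 2433.3 J, leaving 36135 J for melting.
To melt every bit of ice: 252×334 = 84168 J.
That's not enough to melt it all — equilibrium is at 0 °C with ice remaining.
Mass melted = 36135/334 ≈ 108.2 g.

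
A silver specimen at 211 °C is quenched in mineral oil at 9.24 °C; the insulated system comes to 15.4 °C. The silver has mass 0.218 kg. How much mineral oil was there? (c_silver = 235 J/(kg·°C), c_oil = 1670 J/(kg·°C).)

m ≈ 0.974 kg

Taking heat into each body as positive, Σ m c ΔT = 0:
0.218·235·(15.4 − 211) + m·1670·(15.4 − 9.24) = 0
10287 m = 10021
m = 10021/10287 ≈ 0.9741 kg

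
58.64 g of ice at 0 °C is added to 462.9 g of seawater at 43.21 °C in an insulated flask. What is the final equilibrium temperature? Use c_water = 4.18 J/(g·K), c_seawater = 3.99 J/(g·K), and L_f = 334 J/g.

Conservation of energy gives ΣQ = 0:
latent heat to melt: 58.64·334 = 19586
  warm the meltwater: 245.12 T
  seawater: 1847(T − 43.21)
2092.1 T = 79808 − 19586 = 60222
T ≈ 28.79 °C — above 0 °C, consistent with complete melting.

T_f ≈ 28.8 °C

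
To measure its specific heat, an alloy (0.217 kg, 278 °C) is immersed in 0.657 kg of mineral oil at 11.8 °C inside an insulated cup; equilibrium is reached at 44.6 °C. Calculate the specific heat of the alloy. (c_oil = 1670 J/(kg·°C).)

c ≈ 711 J/(kg·°C)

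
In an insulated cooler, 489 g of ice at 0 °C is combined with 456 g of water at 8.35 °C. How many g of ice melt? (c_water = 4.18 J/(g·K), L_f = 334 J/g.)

m_melted ≈ 47.7 g

Heat available from the water dropping to 0 °C: 456·4.18·8.35 = 15916 J.
To melt every bit of ice: 489·334 = 163326 J.
15916 J < 163326 J, so only part of the ice melts and the system sits at 0 °C.
m_melt = 15916 / L_f = 47.65 g.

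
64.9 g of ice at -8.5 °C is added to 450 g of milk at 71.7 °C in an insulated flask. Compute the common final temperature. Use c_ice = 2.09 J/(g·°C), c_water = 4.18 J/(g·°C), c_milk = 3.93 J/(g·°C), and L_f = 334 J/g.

T_f ≈ 51.0 °C

Sum of m c ΔT and latent-heat terms is zero:
ice -8.5→0 °C: 64.9×2.09×8.5 = 1152.9; melt ice: 64.9×334 = 21677; meltwater 0→T: 64.9×4.18×T = 271.28 T; milk cools: 450×3.93×(T − 71.7) = 1768.5(T − 71.7)
2039.8 T = 126801 − 22830 = 103972
T ≈ 50.97 °C — above 0 °C, consistent with complete melting.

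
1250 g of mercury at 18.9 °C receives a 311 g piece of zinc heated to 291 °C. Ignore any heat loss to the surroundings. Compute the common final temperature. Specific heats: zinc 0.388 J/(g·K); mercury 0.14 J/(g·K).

T_f ≈ 129.9 °C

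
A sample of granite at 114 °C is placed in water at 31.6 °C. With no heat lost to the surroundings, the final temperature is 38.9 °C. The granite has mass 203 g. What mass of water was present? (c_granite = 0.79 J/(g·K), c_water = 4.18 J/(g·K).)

Heat gained plus heat lost sum to zero:
203·0.79·(38.9 − 114) + m·4.18·(38.9 − 31.6) = 0
30.51 m = 12044
m = 12044/30.51 ≈ 394.7 g

m ≈ 395 g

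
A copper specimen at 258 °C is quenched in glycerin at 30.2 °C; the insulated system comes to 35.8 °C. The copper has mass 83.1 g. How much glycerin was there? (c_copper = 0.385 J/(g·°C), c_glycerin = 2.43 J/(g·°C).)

m ≈ 522 g

Taking heat into each body as positive, Σ m c ΔT = 0:
83.1×0.385×(35.8 − 258) + m×2.43×(35.8 − 30.2) = 0
13.61 m = 7109
m = 7109/13.61 ≈ 522.4 g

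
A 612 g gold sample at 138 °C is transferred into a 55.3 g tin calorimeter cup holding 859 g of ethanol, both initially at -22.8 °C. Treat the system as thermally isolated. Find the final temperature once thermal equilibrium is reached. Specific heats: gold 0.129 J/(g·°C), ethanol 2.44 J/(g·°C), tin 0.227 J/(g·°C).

T_f ≈ -17.0 °C

Net heat exchanged in the isolated system is zero:
612*0.129*(T − 138) + 859*2.44*(T − (-22.8)) + 55.3*0.227*(T − (-22.8)) = 0
78.95(T − 138) + 2096(T − (-22.8)) + 12.55(T − (-22.8)) = 0
2187.5 T = -37179
T = -37179 / 2187.5 = -17 °C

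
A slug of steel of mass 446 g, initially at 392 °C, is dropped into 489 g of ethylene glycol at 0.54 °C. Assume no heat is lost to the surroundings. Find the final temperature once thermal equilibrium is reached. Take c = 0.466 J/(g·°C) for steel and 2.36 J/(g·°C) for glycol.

T_f ≈ 60.3 °C

Taking heat into each body as positive, Σ m c ΔT = 0:
446·0.466·(T − 392) + 489·2.36·(T − 0.54) = 0
207.84(T − 392) + 1154(T − 0.54) = 0
1361.9 T = 82095
T = 82095 / 1361.9 = 60.3 °C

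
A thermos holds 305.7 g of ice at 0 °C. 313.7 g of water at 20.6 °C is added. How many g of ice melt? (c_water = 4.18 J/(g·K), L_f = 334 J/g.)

m_melted ≈ 80.9 g

Water can give up m c ΔT = 313.7×4.18×20.6 = 27012 J before reaching 0 °C.
Melting all 305.7 g of ice would need 305.7×334 = 102104 J.
That's not enough to melt it all — equilibrium is at 0 °C with ice remaining.
m_melt = 27012 / L_f = 80.87 g.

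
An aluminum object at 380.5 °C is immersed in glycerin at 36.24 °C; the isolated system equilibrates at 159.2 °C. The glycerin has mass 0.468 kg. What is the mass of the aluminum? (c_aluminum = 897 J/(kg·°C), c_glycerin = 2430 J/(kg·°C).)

m ≈ 0.704 kg

Heat lost by the aluminum = heat gained by the glycerin:
m×897×(380.5 − 159.2) = 0.468×2430×(159.2 − 36.24)
198506 m = 139835  ⇒  m ≈ 0.7044 kg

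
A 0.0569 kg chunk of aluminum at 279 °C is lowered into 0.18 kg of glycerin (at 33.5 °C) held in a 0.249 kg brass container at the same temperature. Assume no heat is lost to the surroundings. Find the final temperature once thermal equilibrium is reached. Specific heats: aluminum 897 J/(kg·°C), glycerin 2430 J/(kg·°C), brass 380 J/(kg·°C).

T_f ≈ 55.0 °C

Let T be the final temperature. ΣQ_i = 0:
0.0569*897*(T − 279) + 0.18*2430*(T − 33.5) + 0.249*380*(T − 33.5) = 0
(51.04 + 437.4 + 94.62) T = 51.04*279 + 437.4*33.5 + 94.62*33.5
T = 32063/583.06 ≈ 54.99 °C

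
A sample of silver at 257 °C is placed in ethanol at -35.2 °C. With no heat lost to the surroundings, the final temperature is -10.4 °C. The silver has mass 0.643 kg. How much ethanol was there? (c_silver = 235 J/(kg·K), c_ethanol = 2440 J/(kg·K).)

Setting the total heat transfer to zero:
0.643×235×(-10.4 − 257) + m×2440×(-10.4 − (-35.2)) = 0
60512 m = 40405
m = 40405/60512 ≈ 0.6677 kg

m ≈ 0.668 kg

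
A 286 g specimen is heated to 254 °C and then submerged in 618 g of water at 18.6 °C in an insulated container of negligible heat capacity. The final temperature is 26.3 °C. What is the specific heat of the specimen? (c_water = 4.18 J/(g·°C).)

c ≈ 0.305 J/(g·°C)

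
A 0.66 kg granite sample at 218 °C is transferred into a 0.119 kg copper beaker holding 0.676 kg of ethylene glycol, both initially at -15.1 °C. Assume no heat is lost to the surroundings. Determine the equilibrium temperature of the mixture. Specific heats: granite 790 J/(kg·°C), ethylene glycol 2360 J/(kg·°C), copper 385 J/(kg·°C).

T_f ≈ 41.1 °C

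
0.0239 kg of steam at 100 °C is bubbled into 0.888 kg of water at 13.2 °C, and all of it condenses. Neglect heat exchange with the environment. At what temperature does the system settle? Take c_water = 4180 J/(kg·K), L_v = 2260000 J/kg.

T_f ≈ 29.6 °C

Taking heat into each body as positive, Σ m c ΔT = 0:
condense steam: −0.0239×2260000 = −54014; condensate cools 100→T: 0.0239×4180×(T − 100) = 99.9(T − 100); water warms: 0.888×4180×(T − 13.2) = 3711.8(T − 13.2)
3811.7 T = 54014 + 9990.2 + 48996 = 113000
T ≈ 29.65 °C (< 100 °C, so full condensation is consistent).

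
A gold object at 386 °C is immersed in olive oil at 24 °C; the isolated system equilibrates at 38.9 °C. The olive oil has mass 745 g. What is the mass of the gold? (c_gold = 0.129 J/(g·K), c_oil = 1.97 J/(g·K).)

m ≈ 488 g

Taking heat into each body as positive, Σ m c ΔT = 0:
m·0.129·(38.9 − 386) + 745·1.97·(38.9 − 24) = 0
-44.78 m = -21868
m = -21868/-44.78 ≈ 488.4 g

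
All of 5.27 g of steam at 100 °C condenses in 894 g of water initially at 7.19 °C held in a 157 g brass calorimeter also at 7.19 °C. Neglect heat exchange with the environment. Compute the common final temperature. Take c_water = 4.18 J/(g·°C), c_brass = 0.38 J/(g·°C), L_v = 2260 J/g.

T_f ≈ 10.8 °C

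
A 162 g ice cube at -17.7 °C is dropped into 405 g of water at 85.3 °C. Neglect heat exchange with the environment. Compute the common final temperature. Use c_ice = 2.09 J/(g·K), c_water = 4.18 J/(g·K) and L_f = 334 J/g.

T_f ≈ 35.6 °C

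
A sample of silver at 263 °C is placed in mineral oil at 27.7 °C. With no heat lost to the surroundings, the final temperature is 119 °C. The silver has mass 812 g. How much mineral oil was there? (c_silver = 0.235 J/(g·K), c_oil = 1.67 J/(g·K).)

Conservation of energy gives ΣQ = 0:
812×0.235×(119 − 263) + m×1.67×(119 − 27.7) = 0
152.47 m = 27478
m = 27478/152.47 ≈ 180.2 g

m ≈ 180 g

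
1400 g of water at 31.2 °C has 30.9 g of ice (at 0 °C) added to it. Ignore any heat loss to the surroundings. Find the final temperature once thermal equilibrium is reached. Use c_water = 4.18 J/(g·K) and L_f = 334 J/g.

Sum of m c ΔT and latent-heat terms is zero:
fusion: m_ice L_f = 30.9×334 = 10321
  warm the meltwater: 129.16 T
  water: 5852(T − 31.2)
5981.2 T = 182582 − 10321 = 172262
T ≈ 28.80 °C. Since T > 0 °C, the all-ice-melts assumption holds.

T_f ≈ 28.8 °C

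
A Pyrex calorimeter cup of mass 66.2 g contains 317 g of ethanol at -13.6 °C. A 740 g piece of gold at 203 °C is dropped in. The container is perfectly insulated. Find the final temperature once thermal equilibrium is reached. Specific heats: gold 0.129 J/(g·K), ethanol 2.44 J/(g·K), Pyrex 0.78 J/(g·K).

Setting the total heat transfer to zero:
740·0.129·(T − 203) + 317·2.44·(T − (-13.6)) + 66.2·0.78·(T − (-13.6)) = 0
95.46(T − 203) + 773.48(T − (-13.6)) + 51.64(T − (-13.6)) = 0
920.58 T = 8156.8
T = 8156.8 / 920.58 = 8.86 °C

T_f ≈ 8.9 °C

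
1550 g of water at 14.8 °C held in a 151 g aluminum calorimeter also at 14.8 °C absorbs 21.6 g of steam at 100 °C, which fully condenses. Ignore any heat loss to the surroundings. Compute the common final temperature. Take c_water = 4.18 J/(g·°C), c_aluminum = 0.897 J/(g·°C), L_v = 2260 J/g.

Net heat exchanged in the isolated system is zero:
latent heat released on condensation: 21.6×2260 = 48816
  condensate cools 100→T: 21.6×4.18×(T − 100) = 90.29(T − 100)
  water warms: 1550×4.18×(T − 14.8) = 6479(T − 14.8)
  cup: 135.45(T − 14.8)
6704.7 T = 48816 + 9028.8 + 97894 = 155739
T ≈ 23.23 °C — below 100 °C, confirming all the steam condensed.

T_f ≈ 23.2 °C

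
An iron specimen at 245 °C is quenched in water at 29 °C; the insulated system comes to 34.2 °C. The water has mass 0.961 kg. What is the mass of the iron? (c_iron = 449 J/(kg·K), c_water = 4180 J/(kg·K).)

m ≈ 0.221 kg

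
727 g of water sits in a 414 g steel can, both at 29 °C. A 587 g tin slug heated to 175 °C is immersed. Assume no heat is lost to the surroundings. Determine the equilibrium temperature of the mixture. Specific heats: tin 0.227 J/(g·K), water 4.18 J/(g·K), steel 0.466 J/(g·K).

T_f ≈ 34.8 °C

Taking heat into each body as positive, Σ m c ΔT = 0:
587*0.227*(T − 175) + 727*4.18*(T − 29) + 414*0.466*(T − 29) = 0
133.25(T − 175) + 3038.9(T − 29) + 192.92(T − 29) = 0
3365 T = 117040
T ≈ 34.78 °C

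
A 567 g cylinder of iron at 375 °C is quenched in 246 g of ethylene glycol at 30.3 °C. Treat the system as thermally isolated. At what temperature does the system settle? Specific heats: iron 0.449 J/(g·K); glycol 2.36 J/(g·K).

Heat lost by the iron equals heat gained by the glycol:
567·0.449·(375 − T) = 246·2.36·(T − 30.3)
254.58(375 − T) = 580.56(T − 30.3)
835.14 T = 113060  ⇒  T ≈ 135.38 °C

T_f ≈ 135.4 °C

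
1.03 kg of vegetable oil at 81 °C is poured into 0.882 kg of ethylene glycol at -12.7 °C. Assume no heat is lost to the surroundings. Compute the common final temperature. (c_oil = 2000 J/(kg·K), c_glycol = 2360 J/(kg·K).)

T_f ≈ 33.9 °C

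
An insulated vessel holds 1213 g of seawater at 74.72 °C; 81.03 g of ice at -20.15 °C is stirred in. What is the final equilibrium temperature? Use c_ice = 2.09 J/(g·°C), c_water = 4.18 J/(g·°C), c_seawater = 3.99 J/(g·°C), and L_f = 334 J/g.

T_f ≈ 63.9 °C

Setting the total heat transfer to zero:
warm ice to 0 °C: 81.03×2.09×(0 − (-20.15)) = 3412.5; melt ice: 81.03×334 = 27064; meltwater 0→T: 81.03×4.18×T = 338.71 T; seawater: 4839.9(T − 74.72)
5178.6 T = 361635 − 30476 = 331159
T ≈ 63.95 °C — above 0 °C, consistent with complete melting.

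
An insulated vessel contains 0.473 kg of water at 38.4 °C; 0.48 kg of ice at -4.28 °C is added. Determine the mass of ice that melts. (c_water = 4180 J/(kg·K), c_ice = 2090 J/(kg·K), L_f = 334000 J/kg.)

m_melted ≈ 0.214 kg

Cooling the water to 0 °C releases 0.473×4180×38.4 = 75922 J.
Of that, 0.48×2090×4.28 = 4293.7 J goes to bring the ice to 0 °C, leaving 71628 J.
Melting all 0.48 kg of ice would need 0.48×334000 = 160320 J.
71628 J < 160320 J, so only part of the ice melts and the system sits at 0 °C.
m_melt = 71628 / L_f = 0.2145 kg.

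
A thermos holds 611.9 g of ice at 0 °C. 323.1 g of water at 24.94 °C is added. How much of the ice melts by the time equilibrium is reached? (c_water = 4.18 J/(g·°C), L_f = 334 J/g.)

m_melted ≈ 101 g

Water can give up m c ΔT = 323.1×4.18×24.94 = 33683 J before reaching 0 °C.
To melt every bit of ice: 611.9×334 = 204375 J.
Since 33683 < 204375 J, not all the ice melts; equilibrium is at 0 °C.
m_melt = 33683 / L_f = 100.8 g.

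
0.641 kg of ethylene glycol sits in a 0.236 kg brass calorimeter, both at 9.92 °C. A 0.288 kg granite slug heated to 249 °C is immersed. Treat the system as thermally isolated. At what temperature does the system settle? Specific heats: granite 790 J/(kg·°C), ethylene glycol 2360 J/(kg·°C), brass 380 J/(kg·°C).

T_f ≈ 39.6 °C

Net heat exchanged in the isolated system is zero:
0.288·790·(T − 249) + 0.641·2360·(T − 9.92) + 0.236·380·(T − 9.92) = 0
227.52(T − 249) + 1512.8(T − 9.92) + 89.68(T − 9.92) = 0
(227.52 + 1512.8 + 89.68) T = 227.52·249 + 1512.8·9.92 + 89.68·9.92
T ≈ 39.64 °C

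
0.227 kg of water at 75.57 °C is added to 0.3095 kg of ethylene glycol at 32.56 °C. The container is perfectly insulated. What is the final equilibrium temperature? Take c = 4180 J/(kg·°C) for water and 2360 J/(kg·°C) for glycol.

T_f ≈ 56.9 °C

Net heat exchanged in the isolated system is zero:
0.227·4180·(T − 75.57) + 0.3095·2360·(T − 32.56) = 0
948.86(T − 75.57) + 730.42(T − 32.56) = 0
1679.3 T = 95488
T = 95488/1679.3 ≈ 56.86 °C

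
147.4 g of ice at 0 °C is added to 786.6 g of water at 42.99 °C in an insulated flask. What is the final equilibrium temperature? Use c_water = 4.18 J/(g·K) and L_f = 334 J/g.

T_f ≈ 23.6 °C

Net heat exchanged in the isolated system is zero:
fusion: m_ice L_f = 147.4·334 = 49232
  warm the meltwater: 616.13 T
  water cools: 786.6·4.18·(T − 42.99) = 3288(T − 42.99)
3904.1 T = 141351 − 49232 = 92119
T ≈ 23.60 °C — above 0 °C, consistent with complete melting.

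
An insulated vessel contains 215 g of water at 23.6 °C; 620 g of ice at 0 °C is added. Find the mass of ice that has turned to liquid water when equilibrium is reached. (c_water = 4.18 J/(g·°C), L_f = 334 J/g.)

Heat available from the water dropping to 0 °C: 215×4.18×23.6 = 21209 J.
Fully melting the ice requires m_ice L_f = 620×334 = 207080 J.
21209 J < 207080 J, so only part of the ice melts and the system sits at 0 °C.
m_melted×334 = 21209  ⇒  m_melted ≈ 63.5 g.

m_melted ≈ 63.5 g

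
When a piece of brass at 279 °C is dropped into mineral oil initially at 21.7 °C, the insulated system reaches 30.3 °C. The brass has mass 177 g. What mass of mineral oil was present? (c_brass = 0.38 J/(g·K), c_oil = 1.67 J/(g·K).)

Let T be the final temperature. ΣQ_i = 0:
177×0.38×(30.3 − 279) + m×1.67×(30.3 − 21.7) = 0
14.36 m = 16728
m = 16728/14.36 ≈ 1165 g

m ≈ 1160 g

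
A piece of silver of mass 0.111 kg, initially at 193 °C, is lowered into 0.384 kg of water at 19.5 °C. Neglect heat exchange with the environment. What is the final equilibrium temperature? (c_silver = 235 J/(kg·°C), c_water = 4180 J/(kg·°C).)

T_f ≈ 22.3 °C

T_f = Σ m_i c_i T_i / Σ m_i c_i:
T_f = (26.09×193 + 1605.1×19.5) / (26.09 + 1605.1)
    = 36334 / 1631.2 ≈ 22.27 °C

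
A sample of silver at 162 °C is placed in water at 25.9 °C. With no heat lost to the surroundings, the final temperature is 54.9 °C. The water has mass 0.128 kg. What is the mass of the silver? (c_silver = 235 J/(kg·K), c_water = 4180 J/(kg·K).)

Taking heat into each body as positive, Σ m c ΔT = 0:
m·235·(54.9 − 162) + 0.128·4180·(54.9 − 25.9) = 0
-25168 m = -15516
m = -15516/-25168 ≈ 0.6165 kg

m ≈ 0.616 kg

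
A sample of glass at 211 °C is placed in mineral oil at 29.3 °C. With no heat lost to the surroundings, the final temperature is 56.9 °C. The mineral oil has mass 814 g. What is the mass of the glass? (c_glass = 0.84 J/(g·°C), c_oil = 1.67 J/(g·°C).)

Heat lost by the glass = heat gained by the oil:
m×0.84×(211 − 56.9) = 814×1.67×(56.9 − 29.3)
129.44 m = 37519  ⇒  m ≈ 289.8 g

m ≈ 290 g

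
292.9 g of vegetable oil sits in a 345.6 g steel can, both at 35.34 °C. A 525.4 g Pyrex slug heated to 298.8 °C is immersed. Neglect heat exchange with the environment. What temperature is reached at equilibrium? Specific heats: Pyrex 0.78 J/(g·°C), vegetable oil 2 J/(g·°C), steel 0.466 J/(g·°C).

Net heat exchanged in the isolated system is zero:
525.4*0.78*(T − 298.8) + 292.9*2*(T − 35.34) + 345.6*0.466*(T − 35.34) = 0
409.81(T − 298.8) + 585.8(T − 35.34) + 161.05(T − 35.34) = 0
1156.7 T = 148845
T = 148845/1156.7 ≈ 128.69 °C

T_f ≈ 128.7 °C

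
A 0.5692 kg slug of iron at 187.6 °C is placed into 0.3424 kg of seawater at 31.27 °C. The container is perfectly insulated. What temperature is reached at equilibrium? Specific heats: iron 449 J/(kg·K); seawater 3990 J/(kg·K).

T_f ≈ 55.9 °C

Net heat exchanged in the isolated system is zero:
0.5692*449*(T − 187.6) + 0.3424*3990*(T − 31.27) = 0
255.57(T − 187.6) + 1366.2(T − 31.27) = 0
1621.7 T = 90665
T = 90665 / 1621.7 = 55.9 °C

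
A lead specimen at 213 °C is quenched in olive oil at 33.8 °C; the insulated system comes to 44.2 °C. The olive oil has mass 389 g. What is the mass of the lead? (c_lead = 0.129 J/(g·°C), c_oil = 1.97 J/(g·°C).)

|Q_lead| = |Q_oil|:
m×0.129×(213 − 44.2) = 389×1.97×(44.2 − 33.8)
21.78 m = 7969.8  ⇒  m ≈ 366 g

m ≈ 366 g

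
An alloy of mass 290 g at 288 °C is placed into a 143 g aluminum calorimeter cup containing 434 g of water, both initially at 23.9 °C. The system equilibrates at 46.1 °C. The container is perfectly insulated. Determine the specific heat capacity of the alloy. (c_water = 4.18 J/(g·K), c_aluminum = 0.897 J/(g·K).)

c ≈ 0.615 J/(g·K)

Heat gained plus heat lost sum to zero:
290·c·(46.1 − 288) + 434·4.18·(46.1 − 23.9) + 143·0.897·(46.1 − 23.9) = 0
-70151 c = -43121
c = -43121/-70151 ≈ 0.6147 J/(g·K)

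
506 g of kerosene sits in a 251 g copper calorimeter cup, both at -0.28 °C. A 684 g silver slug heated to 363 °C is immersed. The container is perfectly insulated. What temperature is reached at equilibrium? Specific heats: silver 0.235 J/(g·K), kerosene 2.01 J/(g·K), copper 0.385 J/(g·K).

T_f ≈ 45.5 °C

Setting the total heat transfer to zero:
684×0.235×(T − 363) + 506×2.01×(T − (-0.28)) + 251×0.385×(T − (-0.28)) = 0
1274.4 T = 58037
T = 58037 / 1274.4 = 45.5 °C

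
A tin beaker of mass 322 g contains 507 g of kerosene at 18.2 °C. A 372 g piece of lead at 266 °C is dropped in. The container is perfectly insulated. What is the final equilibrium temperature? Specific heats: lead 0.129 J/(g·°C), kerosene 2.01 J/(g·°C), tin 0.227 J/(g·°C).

T_f ≈ 28.6 °C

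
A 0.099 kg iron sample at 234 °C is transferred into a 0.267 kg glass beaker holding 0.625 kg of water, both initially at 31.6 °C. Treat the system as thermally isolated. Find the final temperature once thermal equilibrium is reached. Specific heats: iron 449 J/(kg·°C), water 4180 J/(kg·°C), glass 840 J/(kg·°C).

Heat gained plus heat lost sum to zero:
0.099·449·(T − 234) + 0.625·4180·(T − 31.6) + 0.267·840·(T − 31.6) = 0
44.45(T − 234) + 2612.5(T − 31.6) + 224.28(T − 31.6) = 0
(44.45 + 2612.5 + 224.28) T = 44.45·234 + 2612.5·31.6 + 224.28·31.6
T = 100044 / 2881.2 = 34.7 °C

T_f ≈ 34.7 °C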